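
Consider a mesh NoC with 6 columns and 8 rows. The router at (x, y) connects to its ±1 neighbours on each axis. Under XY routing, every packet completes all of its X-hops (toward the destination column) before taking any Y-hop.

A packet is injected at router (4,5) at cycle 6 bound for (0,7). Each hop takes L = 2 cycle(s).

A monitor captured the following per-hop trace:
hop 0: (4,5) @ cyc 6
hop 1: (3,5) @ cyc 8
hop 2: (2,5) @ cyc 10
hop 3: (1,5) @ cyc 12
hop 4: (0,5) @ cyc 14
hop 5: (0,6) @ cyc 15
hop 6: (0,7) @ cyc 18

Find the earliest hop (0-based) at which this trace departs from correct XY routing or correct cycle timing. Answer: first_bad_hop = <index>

first_bad_hop = 5

  1: Δx=-1 Δy=+0 Δt=2 [ok]
  2: Δx=-1 Δy=+0 Δt=2 [ok]
  3: Δx=-1 Δy=+0 Δt=2 [ok]
  4: Δx=-1 Δy=+0 Δt=2 [ok]
  5: Δx=+0 Δy=+1 Δt=1 [BAD: Δcyc=1≠L]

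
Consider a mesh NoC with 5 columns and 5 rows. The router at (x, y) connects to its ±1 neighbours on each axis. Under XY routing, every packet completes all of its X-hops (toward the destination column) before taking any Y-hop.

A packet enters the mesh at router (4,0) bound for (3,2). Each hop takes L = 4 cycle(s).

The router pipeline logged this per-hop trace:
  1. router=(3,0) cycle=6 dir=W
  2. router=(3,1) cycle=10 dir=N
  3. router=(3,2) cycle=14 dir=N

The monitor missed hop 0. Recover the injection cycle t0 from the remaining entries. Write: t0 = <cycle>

t0 = 2

At hop 1 the cycle is 6; in general cyc_k = t0 + kL.
Therefore t0 = 6 − L = 2.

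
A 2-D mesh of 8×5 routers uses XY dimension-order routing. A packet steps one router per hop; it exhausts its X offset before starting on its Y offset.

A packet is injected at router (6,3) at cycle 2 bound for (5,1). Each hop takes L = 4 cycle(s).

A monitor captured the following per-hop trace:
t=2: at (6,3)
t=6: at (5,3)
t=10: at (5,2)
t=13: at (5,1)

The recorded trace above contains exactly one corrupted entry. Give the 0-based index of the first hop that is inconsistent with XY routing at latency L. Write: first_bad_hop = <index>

check 1→ d=(-1,0) cyc+4: ok
check 2→ d=(0,-1) cyc+4: ok
check 3→ d=(0,-1) cyc+3: BAD: Δcyc=3≠L

first_bad_hop = 3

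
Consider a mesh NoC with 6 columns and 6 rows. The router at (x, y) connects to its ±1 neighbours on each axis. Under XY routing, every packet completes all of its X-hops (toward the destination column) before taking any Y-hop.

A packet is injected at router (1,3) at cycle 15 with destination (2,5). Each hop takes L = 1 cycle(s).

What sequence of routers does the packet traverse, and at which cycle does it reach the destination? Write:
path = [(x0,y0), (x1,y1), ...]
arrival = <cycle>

#0 — 1,3 | c15
#1 — 2,3 | c16 | E
#2 — 2,4 | c17 | N
#3 — 2,5 | c18 | N

path = [(1,3), (2,3), (2,4), (2,5)]
arrival = 18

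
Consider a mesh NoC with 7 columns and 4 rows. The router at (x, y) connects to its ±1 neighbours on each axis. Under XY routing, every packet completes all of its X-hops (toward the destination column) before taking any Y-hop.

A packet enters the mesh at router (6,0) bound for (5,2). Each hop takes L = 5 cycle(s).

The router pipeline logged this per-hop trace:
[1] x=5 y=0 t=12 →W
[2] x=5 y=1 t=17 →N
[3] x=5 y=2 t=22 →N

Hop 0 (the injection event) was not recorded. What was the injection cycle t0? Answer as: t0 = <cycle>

cyc[1] = 12 and cyc[k] = t0 + k·L for every k.
t0 = cyc[1] − L = 12 − 5 = 7.

t0 = 7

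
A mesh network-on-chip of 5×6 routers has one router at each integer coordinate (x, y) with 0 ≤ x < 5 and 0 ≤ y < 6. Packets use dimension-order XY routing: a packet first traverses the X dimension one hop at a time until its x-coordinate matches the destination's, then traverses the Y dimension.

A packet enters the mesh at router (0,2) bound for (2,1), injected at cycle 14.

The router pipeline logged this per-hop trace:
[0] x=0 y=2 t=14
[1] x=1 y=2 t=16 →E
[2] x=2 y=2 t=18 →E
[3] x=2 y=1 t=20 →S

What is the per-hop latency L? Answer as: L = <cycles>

L = 2

cyc[1] − cyc[0] = 16 − 14 = 2.
One hop costs L cycles, so L = 2.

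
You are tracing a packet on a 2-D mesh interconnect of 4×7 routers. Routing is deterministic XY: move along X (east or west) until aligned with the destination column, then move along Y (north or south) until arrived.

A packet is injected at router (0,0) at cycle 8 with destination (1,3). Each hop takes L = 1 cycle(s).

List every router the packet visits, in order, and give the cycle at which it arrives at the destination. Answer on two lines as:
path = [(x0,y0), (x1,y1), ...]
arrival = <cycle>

path = [(0,0), (1,0), (1,1), (1,2), (1,3)]
arrival = 12

src (0,0)  cyc=8
E→(1,0)  cyc=9
N→(1,1)  cyc=10
N→(1,2)  cyc=11
N→(1,3)  cyc=12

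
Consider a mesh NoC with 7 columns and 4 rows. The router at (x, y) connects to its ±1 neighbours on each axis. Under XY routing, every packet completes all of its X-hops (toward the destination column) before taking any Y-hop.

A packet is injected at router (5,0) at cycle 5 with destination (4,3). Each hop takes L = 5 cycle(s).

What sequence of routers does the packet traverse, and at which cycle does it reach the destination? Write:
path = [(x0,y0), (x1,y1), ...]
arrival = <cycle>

#0 — 5,0 | c5
#1 — 4,0 | c10 | W
#2 — 4,1 | c15 | N
#3 — 4,2 | c20 | N
#4 — 4,3 | c25 | N

path = [(5,0), (4,0), (4,1), (4,2), (4,3)]
arrival = 25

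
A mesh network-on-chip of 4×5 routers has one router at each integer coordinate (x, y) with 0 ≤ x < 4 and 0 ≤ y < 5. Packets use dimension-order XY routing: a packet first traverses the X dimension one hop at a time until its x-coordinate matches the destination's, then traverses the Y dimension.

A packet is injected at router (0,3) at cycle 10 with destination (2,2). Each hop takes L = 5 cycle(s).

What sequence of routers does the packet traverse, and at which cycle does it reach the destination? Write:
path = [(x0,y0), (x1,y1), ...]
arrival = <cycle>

hop 0: (0,3) @ cyc 10
hop 1: (1,3) @ cyc 15  [E]
hop 2: (2,3) @ cyc 20  [E]
hop 3: (2,2) @ cyc 25  [S]

path = [(0,3), (1,3), (2,3), (2,2)]
arrival = 25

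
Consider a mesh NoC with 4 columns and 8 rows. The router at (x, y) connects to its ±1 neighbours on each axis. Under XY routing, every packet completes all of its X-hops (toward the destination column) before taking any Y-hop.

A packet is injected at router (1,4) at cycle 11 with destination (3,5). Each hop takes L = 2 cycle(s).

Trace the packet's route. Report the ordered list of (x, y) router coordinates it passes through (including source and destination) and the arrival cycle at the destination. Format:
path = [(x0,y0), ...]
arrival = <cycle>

hop 0: (1,4) @ cyc 11
hop 1: (2,4) @ cyc 13  [E]
hop 2: (3,4) @ cyc 15  [E]
hop 3: (3,5) @ cyc 17  [N]

path = [(1,4), (2,4), (3,4), (3,5)]
arrival = 17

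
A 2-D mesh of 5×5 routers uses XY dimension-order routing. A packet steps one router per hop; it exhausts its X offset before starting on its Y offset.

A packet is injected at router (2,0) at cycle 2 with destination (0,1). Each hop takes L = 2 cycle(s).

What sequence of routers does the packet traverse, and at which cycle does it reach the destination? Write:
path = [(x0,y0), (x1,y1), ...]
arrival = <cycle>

path = [(2,0), (1,0), (0,0), (0,1)]
arrival = 8

[0] x=2 y=0 t=2
[1] x=1 y=0 t=4 →W
[2] x=0 y=0 t=6 →W
[3] x=0 y=1 t=8 →N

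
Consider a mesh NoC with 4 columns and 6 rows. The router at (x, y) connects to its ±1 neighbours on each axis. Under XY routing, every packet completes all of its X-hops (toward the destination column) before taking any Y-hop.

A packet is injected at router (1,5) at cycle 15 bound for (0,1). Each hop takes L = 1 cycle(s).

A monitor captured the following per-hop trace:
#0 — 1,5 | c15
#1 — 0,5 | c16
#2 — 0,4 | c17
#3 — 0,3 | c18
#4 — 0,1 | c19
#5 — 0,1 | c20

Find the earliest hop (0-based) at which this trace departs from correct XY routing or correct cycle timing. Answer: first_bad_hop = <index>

  1: Δx=-1 Δy=+0 Δt=1 [ok]
  2: Δx=+0 Δy=-1 Δt=1 [ok]
  3: Δx=+0 Δy=-1 Δt=1 [ok]
  4: Δx=+0 Δy=-2 Δt=1 [BAD: non-unit step]

first_bad_hop = 4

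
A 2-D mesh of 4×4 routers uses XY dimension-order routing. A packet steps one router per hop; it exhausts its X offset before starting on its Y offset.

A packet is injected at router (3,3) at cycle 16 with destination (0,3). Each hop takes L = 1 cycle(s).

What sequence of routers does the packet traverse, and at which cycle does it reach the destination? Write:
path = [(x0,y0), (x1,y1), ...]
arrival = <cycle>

  0. router=(3,3) cycle=16 (inject)
  1. router=(2,3) cycle=17 dir=W
  2. router=(1,3) cycle=18 dir=W
  3. router=(0,3) cycle=19 dir=W

path = [(3,3), (2,3), (1,3), (0,3)]
arrival = 19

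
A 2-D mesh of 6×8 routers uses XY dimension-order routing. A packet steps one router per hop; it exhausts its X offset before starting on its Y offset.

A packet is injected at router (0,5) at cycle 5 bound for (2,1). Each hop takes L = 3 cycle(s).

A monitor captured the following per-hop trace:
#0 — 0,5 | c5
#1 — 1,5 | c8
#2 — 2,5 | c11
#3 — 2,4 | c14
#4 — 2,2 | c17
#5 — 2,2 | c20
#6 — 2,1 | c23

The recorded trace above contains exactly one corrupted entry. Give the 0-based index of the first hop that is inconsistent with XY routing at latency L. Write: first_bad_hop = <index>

first_bad_hop = 4

hop 1: step (+1,+0), +3 cyc — ok
hop 2: step (+1,+0), +3 cyc — ok
hop 3: step (+0,-1), +3 cyc — ok
hop 4: step (+0,-2), +3 cyc — BAD: non-unit step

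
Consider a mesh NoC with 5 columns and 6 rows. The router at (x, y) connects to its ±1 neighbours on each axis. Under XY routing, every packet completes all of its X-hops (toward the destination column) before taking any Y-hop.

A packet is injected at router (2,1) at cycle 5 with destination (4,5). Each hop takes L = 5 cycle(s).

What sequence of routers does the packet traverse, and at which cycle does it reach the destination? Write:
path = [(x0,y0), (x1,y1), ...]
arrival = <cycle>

[0] x=2 y=1 t=5
[1] x=3 y=1 t=10 →E
[2] x=4 y=1 t=15 →E
[3] x=4 y=2 t=20 →N
[4] x=4 y=3 t=25 →N
[5] x=4 y=4 t=30 →N
[6] x=4 y=5 t=35 →N

path = [(2,1), (3,1), (4,1), (4,2), (4,3), (4,4), (4,5)]
arrival = 35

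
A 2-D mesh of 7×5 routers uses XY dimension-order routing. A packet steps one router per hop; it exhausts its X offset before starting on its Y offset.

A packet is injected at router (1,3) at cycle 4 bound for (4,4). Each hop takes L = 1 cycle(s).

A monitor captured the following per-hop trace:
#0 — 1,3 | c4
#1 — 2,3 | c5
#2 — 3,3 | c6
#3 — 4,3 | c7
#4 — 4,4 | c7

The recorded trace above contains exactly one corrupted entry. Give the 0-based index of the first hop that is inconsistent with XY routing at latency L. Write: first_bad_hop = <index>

first_bad_hop = 4

  1: Δx=+1 Δy=+0 Δt=1 [ok]
  2: Δx=+1 Δy=+0 Δt=1 [ok]
  3: Δx=+1 Δy=+0 Δt=1 [ok]
  4: Δx=+0 Δy=+1 Δt=0 [BAD: Δcyc=0≠L]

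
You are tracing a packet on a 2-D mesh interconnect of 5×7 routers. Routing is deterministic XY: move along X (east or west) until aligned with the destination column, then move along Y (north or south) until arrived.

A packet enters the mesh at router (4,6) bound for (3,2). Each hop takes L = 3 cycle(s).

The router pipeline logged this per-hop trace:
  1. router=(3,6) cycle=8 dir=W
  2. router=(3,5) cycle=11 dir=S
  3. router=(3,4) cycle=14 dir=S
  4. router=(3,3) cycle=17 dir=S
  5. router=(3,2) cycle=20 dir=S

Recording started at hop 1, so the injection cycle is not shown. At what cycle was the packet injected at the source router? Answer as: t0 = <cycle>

At hop 1 the cycle is 8; in general cyc_k = t0 + kL.
Therefore t0 = 8 − L = 5.

t0 = 5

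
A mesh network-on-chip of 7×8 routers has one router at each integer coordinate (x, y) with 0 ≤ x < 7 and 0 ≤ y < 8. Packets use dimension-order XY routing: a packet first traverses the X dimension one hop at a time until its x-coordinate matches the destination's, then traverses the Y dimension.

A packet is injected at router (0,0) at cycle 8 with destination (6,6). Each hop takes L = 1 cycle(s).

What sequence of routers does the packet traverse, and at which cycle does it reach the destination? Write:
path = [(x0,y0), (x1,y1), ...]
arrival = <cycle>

path = [(0,0), (1,0), (2,0), (3,0), (4,0), (5,0), (6,0), (6,1), (6,2), (6,3), (6,4), (6,5), (6,6)]
arrival = 20

hop 0: (0,0) @ cyc 8
hop 1: (1,0) @ cyc 9  [E]
hop 2: (2,0) @ cyc 10  [E]
hop 3: (3,0) @ cyc 11  [E]
hop 4: (4,0) @ cyc 12  [E]
hop 5: (5,0) @ cyc 13  [E]
hop 6: (6,0) @ cyc 14  [E]
hop 7: (6,1) @ cyc 15  [N]
hop 8: (6,2) @ cyc 16  [N]
hop 9: (6,3) @ cyc 17  [N]
hop 10: (6,4) @ cyc 18  [N]
hop 11: (6,5) @ cyc 19  [N]
hop 12: (6,6) @ cyc 20  [N]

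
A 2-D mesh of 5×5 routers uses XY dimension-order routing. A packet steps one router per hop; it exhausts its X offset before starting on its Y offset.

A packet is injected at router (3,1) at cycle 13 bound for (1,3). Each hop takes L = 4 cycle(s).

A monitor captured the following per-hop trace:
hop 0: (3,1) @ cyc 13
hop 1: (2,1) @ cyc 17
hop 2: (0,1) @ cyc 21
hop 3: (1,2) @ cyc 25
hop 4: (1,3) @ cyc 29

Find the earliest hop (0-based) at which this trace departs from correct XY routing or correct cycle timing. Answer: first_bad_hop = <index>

first_bad_hop = 2

  1: Δx=-1 Δy=+0 Δt=4 [ok]
  2: Δx=-2 Δy=+0 Δt=4 [BAD: non-unit step]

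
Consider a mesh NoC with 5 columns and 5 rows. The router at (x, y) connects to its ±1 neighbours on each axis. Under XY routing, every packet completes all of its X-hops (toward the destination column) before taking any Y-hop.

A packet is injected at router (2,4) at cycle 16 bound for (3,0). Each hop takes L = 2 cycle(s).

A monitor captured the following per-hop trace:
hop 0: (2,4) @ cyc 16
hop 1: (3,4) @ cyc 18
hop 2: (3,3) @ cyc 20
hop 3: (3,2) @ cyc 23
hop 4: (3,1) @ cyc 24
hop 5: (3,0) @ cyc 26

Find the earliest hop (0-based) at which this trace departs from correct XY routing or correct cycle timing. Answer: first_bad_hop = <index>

first_bad_hop = 3

  1: Δx=+1 Δy=+0 Δt=2 [ok]
  2: Δx=+0 Δy=-1 Δt=2 [ok]
  3: Δx=+0 Δy=-1 Δt=3 [BAD: Δcyc=3≠L]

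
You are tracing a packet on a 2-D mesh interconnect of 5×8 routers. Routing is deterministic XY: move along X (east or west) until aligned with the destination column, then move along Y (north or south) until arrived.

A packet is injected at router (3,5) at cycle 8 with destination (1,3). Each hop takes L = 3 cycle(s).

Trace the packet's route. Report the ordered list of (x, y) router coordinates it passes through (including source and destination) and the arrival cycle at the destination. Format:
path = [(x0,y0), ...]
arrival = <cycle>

hop 0: (3,5) @ cyc 8
hop 1: (2,5) @ cyc 11  [W]
hop 2: (1,5) @ cyc 14  [W]
hop 3: (1,4) @ cyc 17  [S]
hop 4: (1,3) @ cyc 20  [S]

path = [(3,5), (2,5), (1,5), (1,4), (1,3)]
arrival = 20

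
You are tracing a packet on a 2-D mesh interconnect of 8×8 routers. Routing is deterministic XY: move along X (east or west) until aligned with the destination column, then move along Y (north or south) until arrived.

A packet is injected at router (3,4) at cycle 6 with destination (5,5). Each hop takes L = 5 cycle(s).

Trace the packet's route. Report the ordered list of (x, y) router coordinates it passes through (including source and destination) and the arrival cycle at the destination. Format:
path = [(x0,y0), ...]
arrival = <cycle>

#0 — 3,4 | c6
#1 — 4,4 | c11 | E
#2 — 5,4 | c16 | E
#3 — 5,5 | c21 | N

path = [(3,4), (4,4), (5,4), (5,5)]
arrival = 21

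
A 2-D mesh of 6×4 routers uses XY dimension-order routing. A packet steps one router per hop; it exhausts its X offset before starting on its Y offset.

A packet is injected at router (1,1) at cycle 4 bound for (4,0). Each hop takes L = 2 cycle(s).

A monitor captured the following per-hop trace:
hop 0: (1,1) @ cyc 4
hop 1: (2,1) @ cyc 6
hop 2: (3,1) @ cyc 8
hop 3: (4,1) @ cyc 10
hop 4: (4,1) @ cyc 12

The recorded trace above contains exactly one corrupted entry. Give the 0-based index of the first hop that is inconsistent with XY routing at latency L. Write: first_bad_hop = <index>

first_bad_hop = 4

hop 1: step (+1,+0), +2 cyc — ok
hop 2: step (+1,+0), +2 cyc — ok
hop 3: step (+1,+0), +2 cyc — ok
hop 4: step (+0,+0), +2 cyc — BAD: non-unit step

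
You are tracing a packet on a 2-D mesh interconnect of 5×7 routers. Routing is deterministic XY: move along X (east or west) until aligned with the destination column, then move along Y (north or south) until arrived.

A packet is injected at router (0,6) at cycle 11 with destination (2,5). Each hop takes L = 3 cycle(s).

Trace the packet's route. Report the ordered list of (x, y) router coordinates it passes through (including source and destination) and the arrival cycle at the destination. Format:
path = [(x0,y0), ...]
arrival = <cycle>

path = [(0,6), (1,6), (2,6), (2,5)]
arrival = 20

[0] x=0 y=6 t=11
[1] x=1 y=6 t=14 →E
[2] x=2 y=6 t=17 →E
[3] x=2 y=5 t=20 →S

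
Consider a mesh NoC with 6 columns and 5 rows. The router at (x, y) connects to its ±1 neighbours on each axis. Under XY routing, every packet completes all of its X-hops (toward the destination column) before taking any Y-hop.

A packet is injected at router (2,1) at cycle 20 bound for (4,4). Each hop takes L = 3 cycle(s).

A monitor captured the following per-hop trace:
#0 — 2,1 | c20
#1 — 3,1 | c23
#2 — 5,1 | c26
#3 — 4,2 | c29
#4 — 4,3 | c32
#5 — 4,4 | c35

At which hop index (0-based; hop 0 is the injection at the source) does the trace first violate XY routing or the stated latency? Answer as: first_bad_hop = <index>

first_bad_hop = 2

  1: Δx=+1 Δy=+0 Δt=3 [ok]
  2: Δx=+2 Δy=+0 Δt=3 [BAD: non-unit step]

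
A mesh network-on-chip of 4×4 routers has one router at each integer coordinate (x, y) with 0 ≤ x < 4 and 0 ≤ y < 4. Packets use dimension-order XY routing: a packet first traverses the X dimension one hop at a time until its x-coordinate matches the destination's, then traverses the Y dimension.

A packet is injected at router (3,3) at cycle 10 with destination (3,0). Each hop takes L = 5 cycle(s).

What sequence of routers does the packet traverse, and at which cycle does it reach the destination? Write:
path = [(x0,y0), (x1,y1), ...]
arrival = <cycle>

path = [(3,3), (3,2), (3,1), (3,0)]
arrival = 25

src (3,3)  cyc=10
S→(3,2)  cyc=15
S→(3,1)  cyc=20
S→(3,0)  cyc=25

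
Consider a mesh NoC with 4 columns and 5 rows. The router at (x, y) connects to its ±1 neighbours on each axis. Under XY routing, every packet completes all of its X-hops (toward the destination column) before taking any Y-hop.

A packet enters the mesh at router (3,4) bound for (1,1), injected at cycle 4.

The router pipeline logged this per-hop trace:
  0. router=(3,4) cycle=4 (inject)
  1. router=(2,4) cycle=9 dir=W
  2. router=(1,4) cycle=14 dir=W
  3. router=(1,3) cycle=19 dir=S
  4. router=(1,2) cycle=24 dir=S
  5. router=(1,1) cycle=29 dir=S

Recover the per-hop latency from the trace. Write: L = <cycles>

L = 5

Between hops 0 and 1 the cycle counter advances 9 − 4 = 5.
Per-hop latency L = Δcyc = 5.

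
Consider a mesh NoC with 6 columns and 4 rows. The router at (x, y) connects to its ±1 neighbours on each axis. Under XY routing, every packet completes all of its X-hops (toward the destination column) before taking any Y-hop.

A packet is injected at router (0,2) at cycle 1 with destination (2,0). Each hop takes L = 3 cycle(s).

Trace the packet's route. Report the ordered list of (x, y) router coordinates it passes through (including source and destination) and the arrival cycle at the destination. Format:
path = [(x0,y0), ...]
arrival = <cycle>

  0. router=(0,2) cycle=1 (inject)
  1. router=(1,2) cycle=4 dir=E
  2. router=(2,2) cycle=7 dir=E
  3. router=(2,1) cycle=10 dir=S
  4. router=(2,0) cycle=13 dir=S

path = [(0,2), (1,2), (2,2), (2,1), (2,0)]
arrival = 13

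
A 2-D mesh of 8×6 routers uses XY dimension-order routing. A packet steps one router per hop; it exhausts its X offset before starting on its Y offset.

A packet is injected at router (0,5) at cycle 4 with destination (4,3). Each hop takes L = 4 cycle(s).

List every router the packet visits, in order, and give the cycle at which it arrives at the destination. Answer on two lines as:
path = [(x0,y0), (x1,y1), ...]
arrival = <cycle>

hop 0: (0,5) @ cyc 4
hop 1: (1,5) @ cyc 8  [E]
hop 2: (2,5) @ cyc 12  [E]
hop 3: (3,5) @ cyc 16  [E]
hop 4: (4,5) @ cyc 20  [E]
hop 5: (4,4) @ cyc 24  [S]
hop 6: (4,3) @ cyc 28  [S]

path = [(0,5), (1,5), (2,5), (3,5), (4,5), (4,4), (4,3)]
arrival = 28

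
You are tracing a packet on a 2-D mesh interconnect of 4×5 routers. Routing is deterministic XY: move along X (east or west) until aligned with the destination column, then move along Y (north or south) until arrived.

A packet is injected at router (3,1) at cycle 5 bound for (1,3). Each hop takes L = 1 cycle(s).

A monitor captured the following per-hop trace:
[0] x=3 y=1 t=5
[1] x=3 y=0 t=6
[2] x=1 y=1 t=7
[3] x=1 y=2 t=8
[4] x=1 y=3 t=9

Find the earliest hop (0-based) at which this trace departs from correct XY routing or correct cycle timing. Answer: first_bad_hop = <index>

[1] (+0,-1) / 1c ⇒ BAD: Y-move but x=3≠1

first_bad_hop = 1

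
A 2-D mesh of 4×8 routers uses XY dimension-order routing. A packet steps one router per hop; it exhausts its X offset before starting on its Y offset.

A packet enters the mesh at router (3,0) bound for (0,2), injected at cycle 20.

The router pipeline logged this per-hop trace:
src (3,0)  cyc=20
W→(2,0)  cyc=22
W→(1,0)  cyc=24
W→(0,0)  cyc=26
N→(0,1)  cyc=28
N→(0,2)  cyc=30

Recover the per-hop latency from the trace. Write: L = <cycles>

cyc[1] − cyc[0] = 22 − 20 = 2.
That increment is L by definition: L = 2.

L = 2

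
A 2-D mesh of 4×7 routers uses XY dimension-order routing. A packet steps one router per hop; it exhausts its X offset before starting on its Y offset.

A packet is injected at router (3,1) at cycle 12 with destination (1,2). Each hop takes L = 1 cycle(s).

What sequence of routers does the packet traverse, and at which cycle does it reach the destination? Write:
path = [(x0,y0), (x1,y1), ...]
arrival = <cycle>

path = [(3,1), (2,1), (1,1), (1,2)]
arrival = 15

src (3,1)  cyc=12
W→(2,1)  cyc=13
W→(1,1)  cyc=14
N→(1,2)  cyc=15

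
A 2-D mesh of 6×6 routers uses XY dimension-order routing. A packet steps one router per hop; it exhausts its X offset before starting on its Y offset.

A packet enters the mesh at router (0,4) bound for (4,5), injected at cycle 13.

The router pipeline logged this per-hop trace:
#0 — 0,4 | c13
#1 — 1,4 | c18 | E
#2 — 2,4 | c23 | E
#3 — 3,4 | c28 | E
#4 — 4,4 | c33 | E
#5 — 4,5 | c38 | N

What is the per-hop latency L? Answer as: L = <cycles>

L = 5

Δcyc across hop 0→1: 18 − 13 = 5.
One hop costs L cycles, so L = 5.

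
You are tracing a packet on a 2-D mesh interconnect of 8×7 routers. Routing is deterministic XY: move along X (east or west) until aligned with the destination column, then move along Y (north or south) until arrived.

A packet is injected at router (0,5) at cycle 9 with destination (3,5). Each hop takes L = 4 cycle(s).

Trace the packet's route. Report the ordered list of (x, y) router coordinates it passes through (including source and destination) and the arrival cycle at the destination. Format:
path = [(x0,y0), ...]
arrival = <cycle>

path = [(0,5), (1,5), (2,5), (3,5)]
arrival = 21

hop 0: (0,5) @ cyc 9
hop 1: (1,5) @ cyc 13  [E]
hop 2: (2,5) @ cyc 17  [E]
hop 3: (3,5) @ cyc 21  [E]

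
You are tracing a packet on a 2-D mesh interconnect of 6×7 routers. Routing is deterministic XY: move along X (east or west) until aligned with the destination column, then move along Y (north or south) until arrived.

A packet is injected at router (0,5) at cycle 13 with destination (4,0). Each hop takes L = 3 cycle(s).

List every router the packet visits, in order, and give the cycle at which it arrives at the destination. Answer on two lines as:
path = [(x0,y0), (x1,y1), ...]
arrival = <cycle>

path = [(0,5), (1,5), (2,5), (3,5), (4,5), (4,4), (4,3), (4,2), (4,1), (4,0)]
arrival = 40

hop 0: (0,5) @ cyc 13
hop 1: (1,5) @ cyc 16  [E]
hop 2: (2,5) @ cyc 19  [E]
hop 3: (3,5) @ cyc 22  [E]
hop 4: (4,5) @ cyc 25  [E]
hop 5: (4,4) @ cyc 28  [S]
hop 6: (4,3) @ cyc 31  [S]
hop 7: (4,2) @ cyc 34  [S]
hop 8: (4,1) @ cyc 37  [S]
hop 9: (4,0) @ cyc 40  [S]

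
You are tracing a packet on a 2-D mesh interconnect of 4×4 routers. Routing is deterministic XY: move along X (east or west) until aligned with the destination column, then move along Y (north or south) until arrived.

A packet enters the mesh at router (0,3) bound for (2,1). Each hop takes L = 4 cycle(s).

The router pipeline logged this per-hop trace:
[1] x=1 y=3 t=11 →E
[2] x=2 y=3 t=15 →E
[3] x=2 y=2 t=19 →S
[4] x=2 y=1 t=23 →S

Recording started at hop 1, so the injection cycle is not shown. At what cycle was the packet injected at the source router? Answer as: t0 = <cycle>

t0 = 7

The first recorded entry is hop 1 at cycle 11.
So t0 = 11 − 1·4 = 7.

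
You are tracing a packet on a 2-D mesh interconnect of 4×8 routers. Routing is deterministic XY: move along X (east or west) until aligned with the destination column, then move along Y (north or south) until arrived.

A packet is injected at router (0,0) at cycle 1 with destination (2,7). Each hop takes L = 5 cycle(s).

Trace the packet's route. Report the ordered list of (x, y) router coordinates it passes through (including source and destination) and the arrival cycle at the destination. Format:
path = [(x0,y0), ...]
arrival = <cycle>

[0] x=0 y=0 t=1
[1] x=1 y=0 t=6 →E
[2] x=2 y=0 t=11 →E
[3] x=2 y=1 t=16 →N
[4] x=2 y=2 t=21 →N
[5] x=2 y=3 t=26 →N
[6] x=2 y=4 t=31 →N
[7] x=2 y=5 t=36 →N
[8] x=2 y=6 t=41 →N
[9] x=2 y=7 t=46 →N

path = [(0,0), (1,0), (2,0), (2,1), (2,2), (2,3), (2,4), (2,5), (2,6), (2,7)]
arrival = 46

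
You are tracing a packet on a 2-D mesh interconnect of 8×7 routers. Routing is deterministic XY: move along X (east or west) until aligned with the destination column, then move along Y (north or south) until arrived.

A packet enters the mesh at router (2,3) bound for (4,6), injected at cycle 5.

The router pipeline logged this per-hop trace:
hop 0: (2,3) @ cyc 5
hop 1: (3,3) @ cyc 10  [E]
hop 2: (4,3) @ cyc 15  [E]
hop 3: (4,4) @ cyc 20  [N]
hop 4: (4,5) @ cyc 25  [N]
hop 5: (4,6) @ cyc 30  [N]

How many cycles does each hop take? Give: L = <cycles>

Between hops 0 and 1 the cycle counter advances 10 − 5 = 5.
Per-hop latency L = Δcyc = 5.

L = 5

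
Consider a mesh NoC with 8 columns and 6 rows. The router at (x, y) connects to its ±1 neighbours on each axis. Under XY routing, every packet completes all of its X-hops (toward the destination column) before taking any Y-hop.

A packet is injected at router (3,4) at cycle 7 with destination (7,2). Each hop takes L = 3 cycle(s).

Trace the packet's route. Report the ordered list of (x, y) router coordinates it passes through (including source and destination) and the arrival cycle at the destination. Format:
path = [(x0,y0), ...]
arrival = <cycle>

[0] x=3 y=4 t=7
[1] x=4 y=4 t=10 →E
[2] x=5 y=4 t=13 →E
[3] x=6 y=4 t=16 →E
[4] x=7 y=4 t=19 →E
[5] x=7 y=3 t=22 →S
[6] x=7 y=2 t=25 →S

path = [(3,4), (4,4), (5,4), (6,4), (7,4), (7,3), (7,2)]
arrival = 25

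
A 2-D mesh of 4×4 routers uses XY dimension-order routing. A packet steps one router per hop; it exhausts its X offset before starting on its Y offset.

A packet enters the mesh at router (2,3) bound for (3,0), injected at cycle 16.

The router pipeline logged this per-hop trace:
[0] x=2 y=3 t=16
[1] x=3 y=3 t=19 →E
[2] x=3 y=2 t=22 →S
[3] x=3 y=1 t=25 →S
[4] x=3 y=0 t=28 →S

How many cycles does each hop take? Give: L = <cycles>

L = 3

From hop 0 (16) to hop 1 (19): +3 cycles.
Each hop adds L, hence L = 3.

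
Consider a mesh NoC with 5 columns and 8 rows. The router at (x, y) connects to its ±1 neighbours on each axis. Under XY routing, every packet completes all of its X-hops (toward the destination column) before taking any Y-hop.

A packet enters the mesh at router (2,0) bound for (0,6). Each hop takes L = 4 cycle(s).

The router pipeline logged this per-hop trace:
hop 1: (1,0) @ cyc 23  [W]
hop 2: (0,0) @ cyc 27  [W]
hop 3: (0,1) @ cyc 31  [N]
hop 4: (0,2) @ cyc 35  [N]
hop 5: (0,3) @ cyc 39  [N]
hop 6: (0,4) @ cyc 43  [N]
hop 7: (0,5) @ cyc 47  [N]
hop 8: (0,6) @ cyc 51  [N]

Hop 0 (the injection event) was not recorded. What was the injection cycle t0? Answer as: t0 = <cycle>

Hop 1 reached at cycle 23; hop k is at t0 + k·L.
t0 = cyc[1] − L = 23 − 4 = 19.

t0 = 19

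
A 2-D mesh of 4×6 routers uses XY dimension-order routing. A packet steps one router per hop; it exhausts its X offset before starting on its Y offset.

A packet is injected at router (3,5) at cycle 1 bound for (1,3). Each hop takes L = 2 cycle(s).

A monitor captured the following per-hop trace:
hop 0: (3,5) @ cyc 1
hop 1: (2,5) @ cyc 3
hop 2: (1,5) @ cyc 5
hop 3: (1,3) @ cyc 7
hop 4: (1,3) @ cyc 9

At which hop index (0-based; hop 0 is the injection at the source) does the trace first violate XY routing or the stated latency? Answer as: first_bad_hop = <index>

check 1→ d=(-1,0) cyc+2: ok
check 2→ d=(-1,0) cyc+2: ok
check 3→ d=(0,-2) cyc+2: BAD: non-unit step

first_bad_hop = 3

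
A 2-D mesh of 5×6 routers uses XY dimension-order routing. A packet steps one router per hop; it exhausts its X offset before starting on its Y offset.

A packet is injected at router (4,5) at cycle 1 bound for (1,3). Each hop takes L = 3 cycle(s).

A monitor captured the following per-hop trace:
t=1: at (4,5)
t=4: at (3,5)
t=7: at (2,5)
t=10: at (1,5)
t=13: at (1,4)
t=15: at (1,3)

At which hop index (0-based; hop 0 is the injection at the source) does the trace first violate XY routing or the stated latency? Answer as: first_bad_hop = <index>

[1] (-1,+0) / 3c ⇒ ok
[2] (-1,+0) / 3c ⇒ ok
[3] (-1,+0) / 3c ⇒ ok
[4] (+0,-1) / 3c ⇒ ok
[5] (+0,-1) / 2c ⇒ BAD: Δcyc=2≠L

first_bad_hop = 5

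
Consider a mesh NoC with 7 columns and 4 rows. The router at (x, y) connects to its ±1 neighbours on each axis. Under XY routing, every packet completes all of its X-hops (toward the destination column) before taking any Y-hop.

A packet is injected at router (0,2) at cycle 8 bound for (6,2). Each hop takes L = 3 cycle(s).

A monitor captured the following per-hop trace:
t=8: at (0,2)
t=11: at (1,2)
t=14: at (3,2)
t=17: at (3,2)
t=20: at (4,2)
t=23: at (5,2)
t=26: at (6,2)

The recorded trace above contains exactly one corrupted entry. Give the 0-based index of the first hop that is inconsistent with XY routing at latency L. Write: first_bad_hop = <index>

  1: Δx=+1 Δy=+0 Δt=3 [ok]
  2: Δx=+2 Δy=+0 Δt=3 [BAD: non-unit step]

first_bad_hop = 2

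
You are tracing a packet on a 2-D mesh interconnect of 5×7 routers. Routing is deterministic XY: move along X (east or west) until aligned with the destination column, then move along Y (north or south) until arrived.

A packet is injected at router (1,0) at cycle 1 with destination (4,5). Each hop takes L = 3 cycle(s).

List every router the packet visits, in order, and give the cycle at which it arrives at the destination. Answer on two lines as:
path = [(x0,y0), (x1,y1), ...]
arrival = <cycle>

#0 — 1,0 | c1
#1 — 2,0 | c4 | E
#2 — 3,0 | c7 | E
#3 — 4,0 | c10 | E
#4 — 4,1 | c13 | N
#5 — 4,2 | c16 | N
#6 — 4,3 | c19 | N
#7 — 4,4 | c22 | N
#8 — 4,5 | c25 | N

path = [(1,0), (2,0), (3,0), (4,0), (4,1), (4,2), (4,3), (4,4), (4,5)]
arrival = 25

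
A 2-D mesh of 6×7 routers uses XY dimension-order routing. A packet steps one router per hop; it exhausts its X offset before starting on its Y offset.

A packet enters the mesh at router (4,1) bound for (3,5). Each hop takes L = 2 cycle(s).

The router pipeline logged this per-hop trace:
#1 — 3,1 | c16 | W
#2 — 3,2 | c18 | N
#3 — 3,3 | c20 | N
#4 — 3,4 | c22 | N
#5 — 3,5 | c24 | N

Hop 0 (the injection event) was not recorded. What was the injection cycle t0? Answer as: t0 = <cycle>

At hop 1 the cycle is 16; in general cyc_k = t0 + kL.
t0 = cyc[1] − L = 16 − 2 = 14.

t0 = 14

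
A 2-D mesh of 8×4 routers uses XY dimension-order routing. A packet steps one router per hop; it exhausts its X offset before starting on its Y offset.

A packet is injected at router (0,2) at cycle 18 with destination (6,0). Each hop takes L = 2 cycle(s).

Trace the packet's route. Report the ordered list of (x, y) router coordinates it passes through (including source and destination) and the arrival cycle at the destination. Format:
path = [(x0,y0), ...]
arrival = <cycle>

[0] x=0 y=2 t=18
[1] x=1 y=2 t=20 →E
[2] x=2 y=2 t=22 →E
[3] x=3 y=2 t=24 →E
[4] x=4 y=2 t=26 →E
[5] x=5 y=2 t=28 →E
[6] x=6 y=2 t=30 →E
[7] x=6 y=1 t=32 →S
[8] x=6 y=0 t=34 →S

path = [(0,2), (1,2), (2,2), (3,2), (4,2), (5,2), (6,2), (6,1), (6,0)]
arrival = 34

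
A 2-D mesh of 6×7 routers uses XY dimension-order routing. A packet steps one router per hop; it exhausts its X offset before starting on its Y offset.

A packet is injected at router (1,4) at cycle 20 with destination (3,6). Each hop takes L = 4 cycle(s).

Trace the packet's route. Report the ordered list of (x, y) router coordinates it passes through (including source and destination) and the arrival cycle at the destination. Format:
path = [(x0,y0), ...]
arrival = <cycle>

path = [(1,4), (2,4), (3,4), (3,5), (3,6)]
arrival = 36

hop 0: (1,4) @ cyc 20
hop 1: (2,4) @ cyc 24  [E]
hop 2: (3,4) @ cyc 28  [E]
hop 3: (3,5) @ cyc 32  [N]
hop 4: (3,6) @ cyc 36  [N]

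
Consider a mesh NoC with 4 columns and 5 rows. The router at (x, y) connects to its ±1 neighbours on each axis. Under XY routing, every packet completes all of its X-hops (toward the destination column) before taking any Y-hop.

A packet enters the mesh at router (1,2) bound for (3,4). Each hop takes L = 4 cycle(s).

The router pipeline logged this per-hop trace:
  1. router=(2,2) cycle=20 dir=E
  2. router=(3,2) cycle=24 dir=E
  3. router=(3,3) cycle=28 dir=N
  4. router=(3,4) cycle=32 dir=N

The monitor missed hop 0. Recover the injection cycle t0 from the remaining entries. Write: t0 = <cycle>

t0 = 16

Hop 1 reached at cycle 20; hop k is at t0 + k·L.
Therefore t0 = 20 − L = 16.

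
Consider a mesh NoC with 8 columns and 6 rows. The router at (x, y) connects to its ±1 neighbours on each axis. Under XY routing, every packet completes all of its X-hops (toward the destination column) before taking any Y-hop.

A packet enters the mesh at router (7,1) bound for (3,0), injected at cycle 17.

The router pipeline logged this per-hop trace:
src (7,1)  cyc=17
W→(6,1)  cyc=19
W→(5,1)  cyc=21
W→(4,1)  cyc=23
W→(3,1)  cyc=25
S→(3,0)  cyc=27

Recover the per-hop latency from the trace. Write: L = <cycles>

L = 2

cyc[1] − cyc[0] = 19 − 17 = 2.
One hop costs L cycles, so L = 2.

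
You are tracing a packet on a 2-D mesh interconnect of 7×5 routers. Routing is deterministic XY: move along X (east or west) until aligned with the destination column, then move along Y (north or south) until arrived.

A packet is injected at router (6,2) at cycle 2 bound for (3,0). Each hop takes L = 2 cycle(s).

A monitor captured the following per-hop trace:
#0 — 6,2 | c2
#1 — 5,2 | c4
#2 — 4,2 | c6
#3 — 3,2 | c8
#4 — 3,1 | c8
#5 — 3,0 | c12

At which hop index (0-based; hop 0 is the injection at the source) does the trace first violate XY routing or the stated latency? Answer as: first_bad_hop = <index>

first_bad_hop = 4

[1] (-1,+0) / 2c ⇒ ok
[2] (-1,+0) / 2c ⇒ ok
[3] (-1,+0) / 2c ⇒ ok
[4] (+0,-1) / 0c ⇒ BAD: Δcyc=0≠L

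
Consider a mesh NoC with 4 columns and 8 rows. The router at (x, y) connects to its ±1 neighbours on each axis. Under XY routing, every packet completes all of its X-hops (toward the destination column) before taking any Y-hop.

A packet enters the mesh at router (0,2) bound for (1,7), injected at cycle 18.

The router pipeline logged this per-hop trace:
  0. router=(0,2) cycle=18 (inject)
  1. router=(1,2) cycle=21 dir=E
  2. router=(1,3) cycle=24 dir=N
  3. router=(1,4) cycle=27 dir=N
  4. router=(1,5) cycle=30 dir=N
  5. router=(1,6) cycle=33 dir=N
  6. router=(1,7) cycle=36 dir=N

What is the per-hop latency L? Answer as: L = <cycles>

cyc[1] − cyc[0] = 21 − 18 = 3.
One hop costs L cycles, so L = 3.

L = 3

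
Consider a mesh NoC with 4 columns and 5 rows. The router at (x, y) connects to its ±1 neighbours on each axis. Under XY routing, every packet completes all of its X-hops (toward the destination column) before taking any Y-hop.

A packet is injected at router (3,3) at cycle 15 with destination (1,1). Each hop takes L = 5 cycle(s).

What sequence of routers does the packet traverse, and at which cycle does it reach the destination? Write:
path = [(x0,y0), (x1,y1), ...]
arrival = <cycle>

  0. router=(3,3) cycle=15 (inject)
  1. router=(2,3) cycle=20 dir=W
  2. router=(1,3) cycle=25 dir=W
  3. router=(1,2) cycle=30 dir=S
  4. router=(1,1) cycle=35 dir=S

path = [(3,3), (2,3), (1,3), (1,2), (1,1)]
arrival = 35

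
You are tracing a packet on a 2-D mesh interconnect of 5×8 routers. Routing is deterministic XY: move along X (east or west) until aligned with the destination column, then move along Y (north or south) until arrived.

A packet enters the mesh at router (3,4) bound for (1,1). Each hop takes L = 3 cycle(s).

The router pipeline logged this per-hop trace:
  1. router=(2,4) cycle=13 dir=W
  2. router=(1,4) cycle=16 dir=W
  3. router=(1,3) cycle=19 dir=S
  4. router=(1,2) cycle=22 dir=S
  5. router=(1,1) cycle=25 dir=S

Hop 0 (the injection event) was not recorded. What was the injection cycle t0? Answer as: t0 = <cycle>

Hop 1 reached at cycle 13; hop k is at t0 + k·L.
Subtract one hop: t0 = 13 − 3 = 10.

t0 = 10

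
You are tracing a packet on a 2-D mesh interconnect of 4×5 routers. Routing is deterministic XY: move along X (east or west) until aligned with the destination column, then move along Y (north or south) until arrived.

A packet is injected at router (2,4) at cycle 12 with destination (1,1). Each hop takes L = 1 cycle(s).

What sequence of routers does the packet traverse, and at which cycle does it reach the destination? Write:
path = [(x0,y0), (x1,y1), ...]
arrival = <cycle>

path = [(2,4), (1,4), (1,3), (1,2), (1,1)]
arrival = 16

hop 0: (2,4) @ cyc 12
hop 1: (1,4) @ cyc 13  [W]
hop 2: (1,3) @ cyc 14  [S]
hop 3: (1,2) @ cyc 15  [S]
hop 4: (1,1) @ cyc 16  [S]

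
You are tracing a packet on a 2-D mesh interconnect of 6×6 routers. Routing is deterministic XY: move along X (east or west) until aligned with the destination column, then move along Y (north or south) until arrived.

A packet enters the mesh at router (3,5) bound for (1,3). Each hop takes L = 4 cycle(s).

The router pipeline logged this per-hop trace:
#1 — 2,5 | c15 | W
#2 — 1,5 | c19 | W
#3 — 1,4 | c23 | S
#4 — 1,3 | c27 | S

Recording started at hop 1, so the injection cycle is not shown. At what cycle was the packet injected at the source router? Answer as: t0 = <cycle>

cyc[1] = 15 and cyc[k] = t0 + k·L for every k.
t0 = cyc[1] − L = 15 − 4 = 11.

t0 = 11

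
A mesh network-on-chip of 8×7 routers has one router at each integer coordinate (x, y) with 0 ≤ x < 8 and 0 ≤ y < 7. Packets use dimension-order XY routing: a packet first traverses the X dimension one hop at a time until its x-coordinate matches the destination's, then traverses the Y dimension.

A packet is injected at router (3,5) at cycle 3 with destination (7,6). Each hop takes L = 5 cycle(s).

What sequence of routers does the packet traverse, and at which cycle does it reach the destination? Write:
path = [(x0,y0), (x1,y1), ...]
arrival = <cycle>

path = [(3,5), (4,5), (5,5), (6,5), (7,5), (7,6)]
arrival = 28

hop 0: (3,5) @ cyc 3
hop 1: (4,5) @ cyc 8  [E]
hop 2: (5,5) @ cyc 13  [E]
hop 3: (6,5) @ cyc 18  [E]
hop 4: (7,5) @ cyc 23  [E]
hop 5: (7,6) @ cyc 28  [N]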